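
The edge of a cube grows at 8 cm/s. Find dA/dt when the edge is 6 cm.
576 cm²/s

A = 6s²
dA/dt = 12s · ds/dt = 12·6·8 = 576 cm²/s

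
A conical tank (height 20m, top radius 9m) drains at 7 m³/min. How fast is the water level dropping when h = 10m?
28/(81π) ≈ 0.11 m/min

r/h = 9/20, so r = (9/20)h
V = (1/3)πr²h = (1/3)π((9/20)h)²h = (27/400)πh³
dV/dh = (81/400)πh²
dh/dt = (dV/dt)/(dV/dh) = -7/((81/400)π·10²) = -28/(81π) m/min
The level is dropping at 28/(81π) ≈ 0.11 m/min.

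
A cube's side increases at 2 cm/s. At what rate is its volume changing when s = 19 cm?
2166 cm³/s

V = s³
dV/dt = 3s² · ds/dt = 3·19²·2 = 2166 cm³/s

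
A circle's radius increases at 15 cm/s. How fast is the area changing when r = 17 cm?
510π cm²/s

A = πr²
dA/dt = 2πr · dr/dt = 2π(17)(15) = 510π cm²/s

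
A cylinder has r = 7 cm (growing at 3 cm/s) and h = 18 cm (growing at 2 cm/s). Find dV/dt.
854π cm³/s

V = πr²h
dV/dt = 2πrh·dr/dt + πr²·dh/dt
= 2π(7)(18)(3) + π(7)²(2)
= 854π cm³/s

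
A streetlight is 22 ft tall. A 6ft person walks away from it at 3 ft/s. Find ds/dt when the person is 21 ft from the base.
9/8 ft/s

By similar triangles: 22/(x+s) = 6/s
Solving: s = 6x/16
ds/dt = 6/16 · dx/dt = 3/8 · 3 = 9/8 ft/s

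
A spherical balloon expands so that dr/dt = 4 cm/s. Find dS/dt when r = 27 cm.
864π cm²/s

S = 4πr²
dS/dt = dS/dr · dr/dt = 8πr · 4
At r = 27: dS/dt = 864π cm²/s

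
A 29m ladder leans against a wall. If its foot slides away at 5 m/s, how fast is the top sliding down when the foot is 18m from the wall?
90√517/517 ≈ 3.958 m/s

x² + y² = 29²
2x·dx/dt + 2y·dy/dt = 0
dy/dt = -x/y · dx/dt = -18/√517 · 5 = -90√517/517 m/s
The top is descending at 90√517/517 ≈ 3.958 m/s.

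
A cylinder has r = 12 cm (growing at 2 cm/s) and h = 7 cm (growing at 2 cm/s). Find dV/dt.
624π cm³/s

V = πr²h
dV/dt = 2πrh·dr/dt + πr²·dh/dt
= 2π(12)(7)(2) + π(12)²(2)
= 624π cm³/s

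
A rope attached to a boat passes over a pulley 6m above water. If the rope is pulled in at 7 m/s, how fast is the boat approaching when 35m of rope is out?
245√1189/1189 ≈ 7.105 m/s

rope² = x² + 6²
x = √(35² - 6²) = √1189
dx/dt = (rope/x) · d(rope)/dt = (35/√1189) · (-7) = -245√1189/1189 m/s
The boat approaches at 245√1189/1189 ≈ 7.105 m/s.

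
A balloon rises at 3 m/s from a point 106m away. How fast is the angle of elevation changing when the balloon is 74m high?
0.019028 rad/s

tan(θ) = y/106
sec²(θ) · dθ/dt = (1/106) · dy/dt
dθ/dt = cos²(θ)/106 · 3 = 106/(106² + 74²) · 3
dθ/dt = 0.019028 rad/s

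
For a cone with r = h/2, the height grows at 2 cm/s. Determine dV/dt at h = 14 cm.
98π cm³/s

V = (1/3)π(h/2)²h = πh³/12
dV/dt = πh²/4 · 2
At h = 14: dV/dt = 98π cm³/s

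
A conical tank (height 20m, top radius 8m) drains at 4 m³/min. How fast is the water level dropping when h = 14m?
25/(196π) ≈ 0.0406 m/min

r/h = 8/20, so r = (2/5)h
V = (1/3)πr²h = (1/3)π((2/5)h)²h = (4/75)πh³
dV/dh = (4/25)πh²
dh/dt = (dV/dt)/(dV/dh) = -4/((4/25)π·14²) = -25/(196π) m/min
The level is dropping at 25/(196π) ≈ 0.0406 m/min.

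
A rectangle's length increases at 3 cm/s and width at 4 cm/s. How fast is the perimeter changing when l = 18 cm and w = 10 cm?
14 cm/s

P = 2(l + w)
dP/dt = 2(dl/dt + dw/dt) = 2(3 + 4) = 14 cm/s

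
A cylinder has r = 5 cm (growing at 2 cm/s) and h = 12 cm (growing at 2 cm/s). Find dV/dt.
290π cm³/s

V = πr²h
dV/dt = 2πrh·dr/dt + πr²·dh/dt
= 2π(5)(12)(2) + π(5)²(2)
= 290π cm³/s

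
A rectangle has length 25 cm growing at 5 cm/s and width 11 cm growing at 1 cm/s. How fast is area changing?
80 cm²/s

A = lw
dA/dt = w·dl/dt + l·dw/dt = 11·5 + 25·1 = 80 cm²/s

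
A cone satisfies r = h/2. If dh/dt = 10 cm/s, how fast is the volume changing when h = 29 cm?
4205π/2 cm³/s

V = (1/3)π(h/2)²h = πh³/12
dV/dt = πh²/4 · 10
At h = 29: dV/dt = 4205π/2 cm³/s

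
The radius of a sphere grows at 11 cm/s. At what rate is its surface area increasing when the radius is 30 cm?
2640π cm²/s

S = 4πr²
dS/dt = dS/dr · dr/dt = 8πr · 11
At r = 30: dS/dt = 2640π cm²/s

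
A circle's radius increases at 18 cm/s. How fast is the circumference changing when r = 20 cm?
36π cm/s

C = 2πr
dC/dt = 2π · dr/dt = 2π · 18 = 36π cm/s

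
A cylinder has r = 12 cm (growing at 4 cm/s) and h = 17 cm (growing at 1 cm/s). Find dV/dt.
1776π cm³/s

V = πr²h
dV/dt = 2πrh·dr/dt + πr²·dh/dt
= 2π(12)(17)(4) + π(12)²(1)
= 1776π cm³/s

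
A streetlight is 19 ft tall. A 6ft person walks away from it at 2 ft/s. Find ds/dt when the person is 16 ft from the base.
12/13 ft/s

By similar triangles: 19/(x+s) = 6/s
Solving: s = 6x/13
ds/dt = 6/13 · dx/dt = 6/13 · 2 = 12/13 ft/s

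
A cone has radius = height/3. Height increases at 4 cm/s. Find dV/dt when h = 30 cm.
400π cm³/s

V = (1/3)π(h/3)²h = πh³/27
dV/dt = πh²/9 · 4
At h = 30: dV/dt = 400π cm³/s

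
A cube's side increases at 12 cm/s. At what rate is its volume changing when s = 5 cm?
900 cm³/s

V = s³
dV/dt = 3s² · ds/dt = 3·5²·12 = 900 cm³/s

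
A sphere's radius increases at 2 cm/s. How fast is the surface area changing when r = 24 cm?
384π cm²/s

S = 4πr²
dS/dt = dS/dr · dr/dt = 8πr · 2
At r = 24: dS/dt = 384π cm²/s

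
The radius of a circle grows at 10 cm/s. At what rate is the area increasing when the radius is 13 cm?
260π cm²/s

A = πr²
dA/dt = 2πr · dr/dt = 2π(13)(10) = 260π cm²/s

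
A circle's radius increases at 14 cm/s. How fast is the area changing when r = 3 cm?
84π cm²/s

A = πr²
dA/dt = 2πr · dr/dt = 2π(3)(14) = 84π cm²/s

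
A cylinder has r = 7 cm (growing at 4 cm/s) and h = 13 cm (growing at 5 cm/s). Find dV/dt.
973π cm³/s

V = πr²h
dV/dt = 2πrh·dr/dt + πr²·dh/dt
= 2π(7)(13)(4) + π(7)²(5)
= 973π cm³/s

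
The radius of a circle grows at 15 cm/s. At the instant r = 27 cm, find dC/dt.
30π cm/s

C = 2πr
dC/dt = 2π · dr/dt = 2π · 15 = 30π cm/s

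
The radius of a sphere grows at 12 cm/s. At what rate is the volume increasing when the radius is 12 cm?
6912π cm³/s

V = (4/3)πr³
dV/dt = dV/dr · dr/dt = 4πr² · 12
At r = 12: dV/dt = 6912π cm³/s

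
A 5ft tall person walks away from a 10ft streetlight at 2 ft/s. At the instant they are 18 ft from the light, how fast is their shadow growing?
2 ft/s

By similar triangles: 10/(x+s) = 5/s
Solving: s = 5x/5
ds/dt = 5/5 · dx/dt = 1 · 2 = 2 ft/s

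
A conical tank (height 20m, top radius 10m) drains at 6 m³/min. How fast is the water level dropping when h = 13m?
24/(169π) ≈ 0.0452 m/min

r/h = 10/20, so r = (1/2)h
V = (1/3)πr²h = (1/3)π((1/2)h)²h = (1/12)πh³
dV/dh = (1/4)πh²
dh/dt = (dV/dt)/(dV/dh) = -6/((1/4)π·13²) = -24/(169π) m/min
The level is dropping at 24/(169π) ≈ 0.0452 m/min.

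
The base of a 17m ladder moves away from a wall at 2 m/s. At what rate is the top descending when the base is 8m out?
16/15 ≈ 1.067 m/s

x² + y² = 17²
2x·dx/dt + 2y·dy/dt = 0
dy/dt = -x/y · dx/dt = -8/15 · 2 = -16/15 m/s
The top is descending at 16/15 ≈ 1.067 m/s.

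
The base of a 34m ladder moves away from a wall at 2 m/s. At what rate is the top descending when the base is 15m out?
30√19/133 ≈ 0.9832 m/s

x² + y² = 34²
2x·dx/dt + 2y·dy/dt = 0
dy/dt = -x/y · dx/dt = -15/(7√19) · 2 = -30√19/133 m/s
The top is descending at 30√19/133 ≈ 0.9832 m/s.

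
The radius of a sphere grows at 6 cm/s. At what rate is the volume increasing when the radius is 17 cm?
6936π cm³/s

V = (4/3)πr³
dV/dt = dV/dr · dr/dt = 4πr² · 6
At r = 17: dV/dt = 6936π cm³/s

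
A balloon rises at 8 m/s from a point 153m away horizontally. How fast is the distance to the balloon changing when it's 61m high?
244√27130/13565 ≈ 2.963 m/s

z² = 153² + y²
z = √(153² + 61²) = √27130
dz/dt = y/z · dy/dt = 61/√27130 · 8 = 244√27130/13565 ≈ 2.963 m/s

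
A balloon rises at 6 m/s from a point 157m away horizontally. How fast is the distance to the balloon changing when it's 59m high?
177√28130/14065 ≈ 2.111 m/s

z² = 157² + y²
z = √(157² + 59²) = √28130
dz/dt = y/z · dy/dt = 59/√28130 · 6 = 177√28130/14065 ≈ 2.111 m/s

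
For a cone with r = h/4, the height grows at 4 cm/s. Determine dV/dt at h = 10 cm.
25π cm³/s

V = (1/3)π(h/4)²h = πh³/48
dV/dt = πh²/16 · 4
At h = 10: dV/dt = 25π cm³/s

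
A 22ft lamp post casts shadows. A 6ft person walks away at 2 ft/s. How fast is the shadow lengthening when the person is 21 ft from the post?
3/4 ft/s

By similar triangles: 22/(x+s) = 6/s
Solving: s = 6x/16
ds/dt = 6/16 · dx/dt = 3/8 · 2 = 3/4 ft/s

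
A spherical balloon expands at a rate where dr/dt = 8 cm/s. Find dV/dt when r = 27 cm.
23328π cm³/s

V = (4/3)πr³
dV/dt = dV/dr · dr/dt = 4πr² · 8
At r = 27: dV/dt = 23328π cm³/s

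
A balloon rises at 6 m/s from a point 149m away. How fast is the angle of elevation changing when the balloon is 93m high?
0.028979 rad/s

tan(θ) = y/149
sec²(θ) · dθ/dt = (1/149) · dy/dt
dθ/dt = cos²(θ)/149 · 6 = 149/(149² + 93²) · 6
dθ/dt = 0.028979 rad/s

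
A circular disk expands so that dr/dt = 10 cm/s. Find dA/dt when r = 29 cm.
580π cm²/s

A = πr²
dA/dt = 2πr · dr/dt = 2π(29)(10) = 580π cm²/s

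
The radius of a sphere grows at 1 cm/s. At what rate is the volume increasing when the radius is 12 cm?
576π cm³/s

V = (4/3)πr³
dV/dt = dV/dr · dr/dt = 4πr² · 1
At r = 12: dV/dt = 576π cm³/s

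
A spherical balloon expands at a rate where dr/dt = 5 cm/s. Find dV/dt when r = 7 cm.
980π cm³/s

V = (4/3)πr³
dV/dt = dV/dr · dr/dt = 4πr² · 5
At r = 7: dV/dt = 980π cm³/s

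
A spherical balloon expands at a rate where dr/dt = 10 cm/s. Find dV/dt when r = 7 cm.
1960π cm³/s

V = (4/3)πr³
dV/dt = dV/dr · dr/dt = 4πr² · 10
At r = 7: dV/dt = 1960π cm³/s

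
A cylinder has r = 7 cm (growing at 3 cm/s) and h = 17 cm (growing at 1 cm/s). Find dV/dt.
763π cm³/s

V = πr²h
dV/dt = 2πrh·dr/dt + πr²·dh/dt
= 2π(7)(17)(3) + π(7)²(1)
= 763π cm³/s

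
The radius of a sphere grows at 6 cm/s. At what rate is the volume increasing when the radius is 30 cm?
21600π cm³/s

V = (4/3)πr³
dV/dt = dV/dr · dr/dt = 4πr² · 6
At r = 30: dV/dt = 21600π cm³/s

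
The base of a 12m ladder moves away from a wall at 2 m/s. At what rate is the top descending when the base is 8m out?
4√5/5 ≈ 1.789 m/s

x² + y² = 12²
2x·dx/dt + 2y·dy/dt = 0
dy/dt = -x/y · dx/dt = -8/(4√5) · 2 = -4√5/5 m/s
The top is descending at 4√5/5 ≈ 1.789 m/s.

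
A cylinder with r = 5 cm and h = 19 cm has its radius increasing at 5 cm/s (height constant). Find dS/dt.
290π cm²/s

S = 2πrh + 2πr² (lateral + bases)
dS/dt = (2πh + 4πr)·dr/dt = (2π·19 + 4π·5)·5
= 290π cm²/s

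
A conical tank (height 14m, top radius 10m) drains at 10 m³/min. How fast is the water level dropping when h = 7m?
2/(5π) ≈ 0.1273 m/min

r/h = 10/14, so r = (5/7)h
V = (1/3)πr²h = (1/3)π((5/7)h)²h = (25/147)πh³
dV/dh = (25/49)πh²
dh/dt = (dV/dt)/(dV/dh) = -10/((25/49)π·7²) = -2/(5π) m/min
The level is dropping at 2/(5π) ≈ 0.1273 m/min.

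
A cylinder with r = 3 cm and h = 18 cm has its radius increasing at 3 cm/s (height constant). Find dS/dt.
144π cm²/s

S = 2πrh + 2πr² (lateral + bases)
dS/dt = (2πh + 4πr)·dr/dt = (2π·18 + 4π·3)·3
= 144π cm²/s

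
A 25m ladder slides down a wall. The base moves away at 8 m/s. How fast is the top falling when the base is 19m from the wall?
38√66/33 ≈ 9.355 m/s

x² + y² = 25²
2x·dx/dt + 2y·dy/dt = 0
dy/dt = -x/y · dx/dt = -19/(2√66) · 8 = -38√66/33 m/s
The top is descending at 38√66/33 ≈ 9.355 m/s.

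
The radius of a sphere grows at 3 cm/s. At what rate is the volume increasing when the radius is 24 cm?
6912π cm³/s

V = (4/3)πr³
dV/dt = dV/dr · dr/dt = 4πr² · 3
At r = 24: dV/dt = 6912π cm³/s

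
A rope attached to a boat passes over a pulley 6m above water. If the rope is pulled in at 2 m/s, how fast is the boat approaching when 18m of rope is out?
3√2/2 ≈ 2.121 m/s

rope² = x² + 6²
x = √(18² - 6²) = 12√2
dx/dt = (rope/x) · d(rope)/dt = (18/(12√2)) · (-2) = -3√2/2 m/s
The boat approaches at 3√2/2 ≈ 2.121 m/s.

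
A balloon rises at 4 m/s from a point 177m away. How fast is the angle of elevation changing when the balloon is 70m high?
0.019542 rad/s

tan(θ) = y/177
sec²(θ) · dθ/dt = (1/177) · dy/dt
dθ/dt = cos²(θ)/177 · 4 = 177/(177² + 70²) · 4
dθ/dt = 0.019542 rad/s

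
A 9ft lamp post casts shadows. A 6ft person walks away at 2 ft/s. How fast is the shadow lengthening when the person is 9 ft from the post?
4 ft/s

By similar triangles: 9/(x+s) = 6/s
Solving: s = 6x/3
ds/dt = 6/3 · dx/dt = 2 · 2 = 4 ft/s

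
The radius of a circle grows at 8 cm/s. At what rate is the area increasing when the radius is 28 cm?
448π cm²/s

A = πr²
dA/dt = 2πr · dr/dt = 2π(28)(8) = 448π cm²/s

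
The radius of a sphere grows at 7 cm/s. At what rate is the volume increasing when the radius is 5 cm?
700π cm³/s

V = (4/3)πr³
dV/dt = dV/dr · dr/dt = 4πr² · 7
At r = 5: dV/dt = 700π cm³/s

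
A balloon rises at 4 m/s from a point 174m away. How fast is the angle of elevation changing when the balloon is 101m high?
0.017195 rad/s

tan(θ) = y/174
sec²(θ) · dθ/dt = (1/174) · dy/dt
dθ/dt = cos²(θ)/174 · 4 = 174/(174² + 101²) · 4
dθ/dt = 0.017195 rad/s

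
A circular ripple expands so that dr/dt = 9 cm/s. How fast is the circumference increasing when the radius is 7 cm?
18π cm/s

C = 2πr
dC/dt = 2π · dr/dt = 2π · 9 = 18π cm/s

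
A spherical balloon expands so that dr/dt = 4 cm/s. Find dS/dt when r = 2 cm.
64π cm²/s

S = 4πr²
dS/dt = dS/dr · dr/dt = 8πr · 4
At r = 2: dS/dt = 64π cm²/s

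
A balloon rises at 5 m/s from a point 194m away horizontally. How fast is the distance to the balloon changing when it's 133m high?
133√2213/2213 ≈ 2.827 m/s

z² = 194² + y²
z = √(194² + 133²) = 5√2213
dz/dt = y/z · dy/dt = 133/(5√2213) · 5 = 133√2213/2213 ≈ 2.827 m/s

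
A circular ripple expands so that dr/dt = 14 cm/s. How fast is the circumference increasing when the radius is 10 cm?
28π cm/s

C = 2πr
dC/dt = 2π · dr/dt = 2π · 14 = 28π cm/s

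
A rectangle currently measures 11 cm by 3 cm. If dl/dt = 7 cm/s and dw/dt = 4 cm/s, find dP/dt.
22 cm/s

P = 2(l + w)
dP/dt = 2(dl/dt + dw/dt) = 2(7 + 4) = 22 cm/s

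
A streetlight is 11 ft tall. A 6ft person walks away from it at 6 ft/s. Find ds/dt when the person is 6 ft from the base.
36/5 ft/s

By similar triangles: 11/(x+s) = 6/s
Solving: s = 6x/5
ds/dt = 6/5 · dx/dt = 6/5 · 6 = 36/5 ft/s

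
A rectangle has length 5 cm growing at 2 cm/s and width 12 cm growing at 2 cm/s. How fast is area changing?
34 cm²/s

A = lw
dA/dt = w·dl/dt + l·dw/dt = 12·2 + 5·2 = 34 cm²/s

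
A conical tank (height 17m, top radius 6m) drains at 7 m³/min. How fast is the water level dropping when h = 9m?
2023/(2916π) ≈ 0.2208 m/min

r/h = 6/17, so r = (6/17)h
V = (1/3)πr²h = (1/3)π((6/17)h)²h = (12/289)πh³
dV/dh = (36/289)πh²
dh/dt = (dV/dt)/(dV/dh) = -7/((36/289)π·9²) = -2023/(2916π) m/min
The level is dropping at 2023/(2916π) ≈ 0.2208 m/min.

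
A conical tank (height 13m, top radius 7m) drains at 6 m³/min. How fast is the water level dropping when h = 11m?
1014/(5929π) ≈ 0.05444 m/min

r/h = 7/13, so r = (7/13)h
V = (1/3)πr²h = (1/3)π((7/13)h)²h = (49/507)πh³
dV/dh = (49/169)πh²
dh/dt = (dV/dt)/(dV/dh) = -6/((49/169)π·11²) = -1014/(5929π) m/min
The level is dropping at 1014/(5929π) ≈ 0.05444 m/min.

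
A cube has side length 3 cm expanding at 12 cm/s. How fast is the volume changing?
324 cm³/s

V = s³
dV/dt = 3s² · ds/dt = 3·3²·12 = 324 cm³/s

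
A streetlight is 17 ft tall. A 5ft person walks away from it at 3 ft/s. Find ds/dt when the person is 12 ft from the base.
5/4 ft/s

By similar triangles: 17/(x+s) = 5/s
Solving: s = 5x/12
ds/dt = 5/12 · dx/dt = 5/12 · 3 = 5/4 ft/s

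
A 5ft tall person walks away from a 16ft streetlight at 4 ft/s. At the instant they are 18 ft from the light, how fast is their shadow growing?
20/11 ft/s

By similar triangles: 16/(x+s) = 5/s
Solving: s = 5x/11
ds/dt = 5/11 · dx/dt = 5/11 · 4 = 20/11 ft/s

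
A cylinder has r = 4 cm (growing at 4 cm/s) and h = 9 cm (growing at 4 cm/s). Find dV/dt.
352π cm³/s

V = πr²h
dV/dt = 2πrh·dr/dt + πr²·dh/dt
= 2π(4)(9)(4) + π(4)²(4)
= 352π cm³/s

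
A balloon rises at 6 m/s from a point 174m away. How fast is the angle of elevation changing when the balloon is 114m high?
0.024126 rad/s

tan(θ) = y/174
sec²(θ) · dθ/dt = (1/174) · dy/dt
dθ/dt = cos²(θ)/174 · 6 = 174/(174² + 114²) · 6
dθ/dt = 0.024126 rad/s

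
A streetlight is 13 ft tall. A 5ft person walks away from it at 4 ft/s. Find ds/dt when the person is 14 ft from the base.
5/2 ft/s

By similar triangles: 13/(x+s) = 5/s
Solving: s = 5x/8
ds/dt = 5/8 · dx/dt = 5/8 · 4 = 5/2 ft/s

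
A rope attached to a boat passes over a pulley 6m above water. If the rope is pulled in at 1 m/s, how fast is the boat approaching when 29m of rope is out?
29√805/805 ≈ 1.022 m/s

rope² = x² + 6²
x = √(29² - 6²) = √805
dx/dt = (rope/x) · d(rope)/dt = (29/√805) · (-1) = -29√805/805 m/s
The boat approaches at 29√805/805 ≈ 1.022 m/s.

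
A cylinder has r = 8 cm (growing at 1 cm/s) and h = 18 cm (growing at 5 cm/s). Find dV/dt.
608π cm³/s

V = πr²h
dV/dt = 2πrh·dr/dt + πr²·dh/dt
= 2π(8)(18)(1) + π(8)²(5)
= 608π cm³/s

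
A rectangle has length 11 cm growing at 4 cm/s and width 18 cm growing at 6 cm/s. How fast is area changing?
138 cm²/s

A = lw
dA/dt = w·dl/dt + l·dw/dt = 18·4 + 11·6 = 138 cm²/s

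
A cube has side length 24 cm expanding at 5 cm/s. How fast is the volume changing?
8640 cm³/s

V = s³
dV/dt = 3s² · ds/dt = 3·24²·5 = 8640 cm³/s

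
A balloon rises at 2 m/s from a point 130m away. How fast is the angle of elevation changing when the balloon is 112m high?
0.00883 rad/s

tan(θ) = y/130
sec²(θ) · dθ/dt = (1/130) · dy/dt
dθ/dt = cos²(θ)/130 · 2 = 130/(130² + 112²) · 2
dθ/dt = 0.00883 rad/s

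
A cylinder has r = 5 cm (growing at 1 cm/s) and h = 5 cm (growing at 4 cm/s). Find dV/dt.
150π cm³/s

V = πr²h
dV/dt = 2πrh·dr/dt + πr²·dh/dt
= 2π(5)(5)(1) + π(5)²(4)
= 150π cm³/s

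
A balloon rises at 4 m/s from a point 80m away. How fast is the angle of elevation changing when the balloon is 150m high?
0.011073 rad/s

tan(θ) = y/80
sec²(θ) · dθ/dt = (1/80) · dy/dt
dθ/dt = cos²(θ)/80 · 4 = 80/(80² + 150²) · 4
dθ/dt = 0.011073 rad/s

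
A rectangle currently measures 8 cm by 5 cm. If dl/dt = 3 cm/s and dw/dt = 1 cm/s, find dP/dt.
8 cm/s

P = 2(l + w)
dP/dt = 2(dl/dt + dw/dt) = 2(3 + 1) = 8 cm/s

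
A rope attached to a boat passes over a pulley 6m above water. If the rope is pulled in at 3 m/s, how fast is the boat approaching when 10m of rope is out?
15/4 = 3.75 m/s

rope² = x² + 6²
x = √(10² - 6²) = 8
dx/dt = (rope/x) · d(rope)/dt = (10/8) · (-3) = -15/4 m/s
The boat approaches at 15/4 = 3.75 m/s.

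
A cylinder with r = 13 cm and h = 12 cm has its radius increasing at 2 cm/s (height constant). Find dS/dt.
152π cm²/s

S = 2πrh + 2πr² (lateral + bases)
dS/dt = (2πh + 4πr)·dr/dt = (2π·12 + 4π·13)·2
= 152π cm²/s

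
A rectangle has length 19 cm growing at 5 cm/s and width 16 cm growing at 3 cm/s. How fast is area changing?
137 cm²/s

A = lw
dA/dt = w·dl/dt + l·dw/dt = 16·5 + 19·3 = 137 cm²/s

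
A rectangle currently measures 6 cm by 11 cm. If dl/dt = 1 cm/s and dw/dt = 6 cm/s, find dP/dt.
14 cm/s

P = 2(l + w)
dP/dt = 2(dl/dt + dw/dt) = 2(1 + 6) = 14 cm/s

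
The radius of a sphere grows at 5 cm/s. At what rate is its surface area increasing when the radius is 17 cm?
680π cm²/s

S = 4πr²
dS/dt = dS/dr · dr/dt = 8πr · 5
At r = 17: dS/dt = 680π cm²/s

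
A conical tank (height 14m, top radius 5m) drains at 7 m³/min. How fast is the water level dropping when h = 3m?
1372/(225π) ≈ 1.941 m/min

r/h = 5/14, so r = (5/14)h
V = (1/3)πr²h = (1/3)π((5/14)h)²h = (25/588)πh³
dV/dh = (25/196)πh²
dh/dt = (dV/dt)/(dV/dh) = -7/((25/196)π·3²) = -1372/(225π) m/min
The level is dropping at 1372/(225π) ≈ 1.941 m/min.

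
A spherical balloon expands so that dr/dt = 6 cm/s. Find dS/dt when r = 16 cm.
768π cm²/s

S = 4πr²
dS/dt = dS/dr · dr/dt = 8πr · 6
At r = 16: dS/dt = 768π cm²/s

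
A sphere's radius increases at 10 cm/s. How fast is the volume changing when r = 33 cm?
43560π cm³/s

V = (4/3)πr³
dV/dt = dV/dr · dr/dt = 4πr² · 10
At r = 33: dV/dt = 43560π cm³/s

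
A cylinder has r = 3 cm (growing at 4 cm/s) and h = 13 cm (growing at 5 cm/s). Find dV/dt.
357π cm³/s

V = πr²h
dV/dt = 2πrh·dr/dt + πr²·dh/dt
= 2π(3)(13)(4) + π(3)²(5)
= 357π cm³/s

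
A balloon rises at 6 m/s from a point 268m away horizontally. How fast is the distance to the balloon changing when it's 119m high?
714√85985/85985 ≈ 2.435 m/s

z² = 268² + y²
z = √(268² + 119²) = √85985
dz/dt = y/z · dy/dt = 119/√85985 · 6 = 714√85985/85985 ≈ 2.435 m/s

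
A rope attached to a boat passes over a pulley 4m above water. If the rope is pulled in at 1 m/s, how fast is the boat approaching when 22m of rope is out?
11√13/39 ≈ 1.017 m/s

rope² = x² + 4²
x = √(22² - 4²) = 6√13
dx/dt = (rope/x) · d(rope)/dt = (22/(6√13)) · (-1) = -11√13/39 m/s
The boat approaches at 11√13/39 ≈ 1.017 m/s.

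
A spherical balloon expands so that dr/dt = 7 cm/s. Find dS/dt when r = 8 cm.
448π cm²/s

S = 4πr²
dS/dt = dS/dr · dr/dt = 8πr · 7
At r = 8: dS/dt = 448π cm²/s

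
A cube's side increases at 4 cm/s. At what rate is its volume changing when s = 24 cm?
6912 cm³/s

V = s³
dV/dt = 3s² · ds/dt = 3·24²·4 = 6912 cm³/s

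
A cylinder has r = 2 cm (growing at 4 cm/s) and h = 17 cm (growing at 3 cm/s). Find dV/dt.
284π cm³/s

V = πr²h
dV/dt = 2πrh·dr/dt + πr²·dh/dt
= 2π(2)(17)(4) + π(2)²(3)
= 284π cm³/s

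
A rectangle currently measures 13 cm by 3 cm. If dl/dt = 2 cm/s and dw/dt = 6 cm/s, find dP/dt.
16 cm/s

P = 2(l + w)
dP/dt = 2(dl/dt + dw/dt) = 2(2 + 6) = 16 cm/s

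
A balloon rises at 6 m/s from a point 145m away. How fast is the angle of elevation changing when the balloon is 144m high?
0.020833 rad/s

tan(θ) = y/145
sec²(θ) · dθ/dt = (1/145) · dy/dt
dθ/dt = cos²(θ)/145 · 6 = 145/(145² + 144²) · 6
dθ/dt = 0.020833 rad/s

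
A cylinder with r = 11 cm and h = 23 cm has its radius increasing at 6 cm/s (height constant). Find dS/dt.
540π cm²/s

S = 2πrh + 2πr² (lateral + bases)
dS/dt = (2πh + 4πr)·dr/dt = (2π·23 + 4π·11)·6
= 540π cm²/s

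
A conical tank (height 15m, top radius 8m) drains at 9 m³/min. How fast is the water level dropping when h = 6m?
225/(256π) ≈ 0.2798 m/min

r/h = 8/15, so r = (8/15)h
V = (1/3)πr²h = (1/3)π((8/15)h)²h = (64/675)πh³
dV/dh = (64/225)πh²
dh/dt = (dV/dt)/(dV/dh) = -9/((64/225)π·6²) = -225/(256π) m/min
The level is dropping at 225/(256π) ≈ 0.2798 m/min.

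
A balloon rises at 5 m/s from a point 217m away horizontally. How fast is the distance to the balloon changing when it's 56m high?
8√41/41 ≈ 1.249 m/s

z² = 217² + y²
z = √(217² + 56²) = 35√41
dz/dt = y/z · dy/dt = 56/(35√41) · 5 = 8√41/41 ≈ 1.249 m/s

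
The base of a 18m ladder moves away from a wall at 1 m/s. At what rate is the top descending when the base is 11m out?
11√203/203 ≈ 0.772 m/s

x² + y² = 18²
2x·dx/dt + 2y·dy/dt = 0
dy/dt = -x/y · dx/dt = -11/√203 · 1 = -11√203/203 m/s
The top is descending at 11√203/203 ≈ 0.772 m/s.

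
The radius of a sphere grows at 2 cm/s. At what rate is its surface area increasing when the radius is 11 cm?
176π cm²/s

S = 4πr²
dS/dt = dS/dr · dr/dt = 8πr · 2
At r = 11: dS/dt = 176π cm²/s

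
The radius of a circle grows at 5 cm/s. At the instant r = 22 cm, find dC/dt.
10π cm/s

C = 2πr
dC/dt = 2π · dr/dt = 2π · 5 = 10π cm/s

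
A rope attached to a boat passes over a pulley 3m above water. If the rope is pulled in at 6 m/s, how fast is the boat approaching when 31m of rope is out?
93√238/238 ≈ 6.028 m/s

rope² = x² + 3²
x = √(31² - 3²) = 2√238
dx/dt = (rope/x) · d(rope)/dt = (31/(2√238)) · (-6) = -93√238/238 m/s
The boat approaches at 93√238/238 ≈ 6.028 m/s.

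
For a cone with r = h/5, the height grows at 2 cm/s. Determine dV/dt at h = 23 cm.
1058π/25 cm³/s

V = (1/3)π(h/5)²h = πh³/75
dV/dt = πh²/25 · 2
At h = 23: dV/dt = 1058π/25 cm³/s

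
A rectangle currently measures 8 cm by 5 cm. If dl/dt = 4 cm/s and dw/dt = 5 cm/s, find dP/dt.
18 cm/s

P = 2(l + w)
dP/dt = 2(dl/dt + dw/dt) = 2(4 + 5) = 18 cm/s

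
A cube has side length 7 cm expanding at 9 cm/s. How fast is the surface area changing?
756 cm²/s

A = 6s²
dA/dt = 12s · ds/dt = 12·7·9 = 756 cm²/s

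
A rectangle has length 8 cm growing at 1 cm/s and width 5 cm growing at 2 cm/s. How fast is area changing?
21 cm²/s

A = lw
dA/dt = w·dl/dt + l·dw/dt = 5·1 + 8·2 = 21 cm²/s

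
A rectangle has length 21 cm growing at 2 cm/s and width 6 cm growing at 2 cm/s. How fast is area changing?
54 cm²/s

A = lw
dA/dt = w·dl/dt + l·dw/dt = 6·2 + 21·2 = 54 cm²/s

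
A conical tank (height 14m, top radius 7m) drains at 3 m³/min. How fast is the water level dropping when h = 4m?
3/(4π) ≈ 0.2387 m/min

r/h = 7/14, so r = (1/2)h
V = (1/3)πr²h = (1/3)π((1/2)h)²h = (1/12)πh³
dV/dh = (1/4)πh²
dh/dt = (dV/dt)/(dV/dh) = -3/((1/4)π·4²) = -3/(4π) m/min
The level is dropping at 3/(4π) ≈ 0.2387 m/min.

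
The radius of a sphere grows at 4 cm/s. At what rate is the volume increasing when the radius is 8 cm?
1024π cm³/s

V = (4/3)πr³
dV/dt = dV/dr · dr/dt = 4πr² · 4
At r = 8: dV/dt = 1024π cm³/s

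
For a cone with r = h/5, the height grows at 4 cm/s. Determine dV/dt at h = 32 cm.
4096π/25 cm³/s

V = (1/3)π(h/5)²h = πh³/75
dV/dt = πh²/25 · 4
At h = 32: dV/dt = 4096π/25 cm³/s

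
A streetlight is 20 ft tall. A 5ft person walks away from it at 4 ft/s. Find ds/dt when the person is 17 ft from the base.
4/3 ft/s

By similar triangles: 20/(x+s) = 5/s
Solving: s = 5x/15
ds/dt = 5/15 · dx/dt = 1/3 · 4 = 4/3 ft/s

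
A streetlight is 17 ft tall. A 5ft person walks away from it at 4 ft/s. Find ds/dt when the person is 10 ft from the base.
5/3 ft/s

By similar triangles: 17/(x+s) = 5/s
Solving: s = 5x/12
ds/dt = 5/12 · dx/dt = 5/12 · 4 = 5/3 ft/s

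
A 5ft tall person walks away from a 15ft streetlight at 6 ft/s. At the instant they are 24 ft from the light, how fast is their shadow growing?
3 ft/s

By similar triangles: 15/(x+s) = 5/s
Solving: s = 5x/10
ds/dt = 5/10 · dx/dt = 1/2 · 6 = 3 ft/s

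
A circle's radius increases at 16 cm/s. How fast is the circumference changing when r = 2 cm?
32π cm/s

C = 2πr
dC/dt = 2π · dr/dt = 2π · 16 = 32π cm/s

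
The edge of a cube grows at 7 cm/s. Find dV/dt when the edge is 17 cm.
6069 cm³/s

V = s³
dV/dt = 3s² · ds/dt = 3·17²·7 = 6069 cm³/s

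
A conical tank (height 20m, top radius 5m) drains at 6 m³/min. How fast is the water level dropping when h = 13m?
96/(169π) ≈ 0.1808 m/min

r/h = 5/20, so r = (1/4)h
V = (1/3)πr²h = (1/3)π((1/4)h)²h = (1/48)πh³
dV/dh = (1/16)πh²
dh/dt = (dV/dt)/(dV/dh) = -6/((1/16)π·13²) = -96/(169π) m/min
The level is dropping at 96/(169π) ≈ 0.1808 m/min.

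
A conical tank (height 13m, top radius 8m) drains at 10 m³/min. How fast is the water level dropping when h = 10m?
169/(640π) ≈ 0.08405 m/min

r/h = 8/13, so r = (8/13)h
V = (1/3)πr²h = (1/3)π((8/13)h)²h = (64/507)πh³
dV/dh = (64/169)πh²
dh/dt = (dV/dt)/(dV/dh) = -10/((64/169)π·10²) = -169/(640π) m/min
The level is dropping at 169/(640π) ≈ 0.08405 m/min.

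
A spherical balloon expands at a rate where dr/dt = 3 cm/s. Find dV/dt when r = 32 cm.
12288π cm³/s

V = (4/3)πr³
dV/dt = dV/dr · dr/dt = 4πr² · 3
At r = 32: dV/dt = 12288π cm³/s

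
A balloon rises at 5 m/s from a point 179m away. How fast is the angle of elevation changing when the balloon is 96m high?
0.021693 rad/s

tan(θ) = y/179
sec²(θ) · dθ/dt = (1/179) · dy/dt
dθ/dt = cos²(θ)/179 · 5 = 179/(179² + 96²) · 5
dθ/dt = 0.021693 rad/s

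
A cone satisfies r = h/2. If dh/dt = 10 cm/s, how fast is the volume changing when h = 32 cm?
2560π cm³/s

V = (1/3)π(h/2)²h = πh³/12
dV/dt = πh²/4 · 10
At h = 32: dV/dt = 2560π cm³/s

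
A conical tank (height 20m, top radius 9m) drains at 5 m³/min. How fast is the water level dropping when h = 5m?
80/(81π) ≈ 0.3144 m/min

r/h = 9/20, so r = (9/20)h
V = (1/3)πr²h = (1/3)π((9/20)h)²h = (27/400)πh³
dV/dh = (81/400)πh²
dh/dt = (dV/dt)/(dV/dh) = -5/((81/400)π·5²) = -80/(81π) m/min
The level is dropping at 80/(81π) ≈ 0.3144 m/min.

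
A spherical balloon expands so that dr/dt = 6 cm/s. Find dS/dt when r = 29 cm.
1392π cm²/s

S = 4πr²
dS/dt = dS/dr · dr/dt = 8πr · 6
At r = 29: dS/dt = 1392π cm²/s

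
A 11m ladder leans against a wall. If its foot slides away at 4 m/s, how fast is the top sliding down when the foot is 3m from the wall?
3√7/7 ≈ 1.134 m/s

x² + y² = 11²
2x·dx/dt + 2y·dy/dt = 0
dy/dt = -x/y · dx/dt = -3/(4√7) · 4 = -3√7/7 m/s
The top is descending at 3√7/7 ≈ 1.134 m/s.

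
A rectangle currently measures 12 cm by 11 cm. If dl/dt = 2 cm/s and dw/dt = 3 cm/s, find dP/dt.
10 cm/s

P = 2(l + w)
dP/dt = 2(dl/dt + dw/dt) = 2(2 + 3) = 10 cm/s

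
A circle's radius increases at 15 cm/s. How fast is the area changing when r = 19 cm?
570π cm²/s

A = πr²
dA/dt = 2πr · dr/dt = 2π(19)(15) = 570π cm²/s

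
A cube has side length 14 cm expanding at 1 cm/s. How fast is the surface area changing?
168 cm²/s

A = 6s²
dA/dt = 12s · ds/dt = 12·14·1 = 168 cm²/s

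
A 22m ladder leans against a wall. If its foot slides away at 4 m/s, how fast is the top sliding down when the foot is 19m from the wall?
76√123/123 ≈ 6.853 m/s

x² + y² = 22²
2x·dx/dt + 2y·dy/dt = 0
dy/dt = -x/y · dx/dt = -19/√123 · 4 = -76√123/123 m/s
The top is descending at 76√123/123 ≈ 6.853 m/s.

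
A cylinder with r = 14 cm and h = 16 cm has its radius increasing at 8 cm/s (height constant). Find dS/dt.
704π cm²/s

S = 2πrh + 2πr² (lateral + bases)
dS/dt = (2πh + 4πr)·dr/dt = (2π·16 + 4π·14)·8
= 704π cm²/s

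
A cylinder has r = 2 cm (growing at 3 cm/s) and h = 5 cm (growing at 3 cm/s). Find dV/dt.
72π cm³/s

V = πr²h
dV/dt = 2πrh·dr/dt + πr²·dh/dt
= 2π(2)(5)(3) + π(2)²(3)
= 72π cm³/s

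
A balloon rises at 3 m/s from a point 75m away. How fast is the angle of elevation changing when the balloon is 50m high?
0.027692 rad/s

tan(θ) = y/75
sec²(θ) · dθ/dt = (1/75) · dy/dt
dθ/dt = cos²(θ)/75 · 3 = 75/(75² + 50²) · 3
dθ/dt = 0.027692 rad/s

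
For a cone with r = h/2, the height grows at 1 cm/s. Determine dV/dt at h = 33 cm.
1089π/4 cm³/s

V = (1/3)π(h/2)²h = πh³/12
dV/dt = πh²/4 · 1
At h = 33: dV/dt = 1089π/4 cm³/s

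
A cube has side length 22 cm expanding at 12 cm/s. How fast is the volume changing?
17424 cm³/s

V = s³
dV/dt = 3s² · ds/dt = 3·22²·12 = 17424 cm³/s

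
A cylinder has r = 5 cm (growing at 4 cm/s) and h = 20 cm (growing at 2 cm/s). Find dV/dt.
850π cm³/s

V = πr²h
dV/dt = 2πrh·dr/dt + πr²·dh/dt
= 2π(5)(20)(4) + π(5)²(2)
= 850π cm³/s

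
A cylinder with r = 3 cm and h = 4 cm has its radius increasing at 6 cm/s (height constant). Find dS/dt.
120π cm²/s

S = 2πrh + 2πr² (lateral + bases)
dS/dt = (2πh + 4πr)·dr/dt = (2π·4 + 4π·3)·6
= 120π cm²/s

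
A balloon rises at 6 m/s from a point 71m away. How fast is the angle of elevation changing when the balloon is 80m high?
0.037235 rad/s

tan(θ) = y/71
sec²(θ) · dθ/dt = (1/71) · dy/dt
dθ/dt = cos²(θ)/71 · 6 = 71/(71² + 80²) · 6
dθ/dt = 0.037235 rad/s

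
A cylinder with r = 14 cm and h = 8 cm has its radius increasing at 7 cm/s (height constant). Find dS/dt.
504π cm²/s

S = 2πrh + 2πr² (lateral + bases)
dS/dt = (2πh + 4πr)·dr/dt = (2π·8 + 4π·14)·7
= 504π cm²/s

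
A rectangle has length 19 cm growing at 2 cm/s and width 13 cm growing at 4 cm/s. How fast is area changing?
102 cm²/s

A = lw
dA/dt = w·dl/dt + l·dw/dt = 13·2 + 19·4 = 102 cm²/s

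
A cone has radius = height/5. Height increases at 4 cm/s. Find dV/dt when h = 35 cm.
196π cm³/s

V = (1/3)π(h/5)²h = πh³/75
dV/dt = πh²/25 · 4
At h = 35: dV/dt = 196π cm³/s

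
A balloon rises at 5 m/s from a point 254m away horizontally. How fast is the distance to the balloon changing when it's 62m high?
31√17090/3418 ≈ 1.186 m/s

z² = 254² + y²
z = √(254² + 62²) = 2√17090
dz/dt = y/z · dy/dt = 62/(2√17090) · 5 = 31√17090/3418 ≈ 1.186 m/s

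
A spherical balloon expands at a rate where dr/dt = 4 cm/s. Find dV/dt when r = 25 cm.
10000π cm³/s

V = (4/3)πr³
dV/dt = dV/dr · dr/dt = 4πr² · 4
At r = 25: dV/dt = 10000π cm³/s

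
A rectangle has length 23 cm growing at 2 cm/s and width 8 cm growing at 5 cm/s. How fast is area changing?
131 cm²/s

A = lw
dA/dt = w·dl/dt + l·dw/dt = 8·2 + 23·5 = 131 cm²/s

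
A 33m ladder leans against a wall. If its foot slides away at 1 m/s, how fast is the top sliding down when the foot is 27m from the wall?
9√10/20 ≈ 1.423 m/s

x² + y² = 33²
2x·dx/dt + 2y·dy/dt = 0
dy/dt = -x/y · dx/dt = -27/(6√10) · 1 = -9√10/20 m/s
The top is descending at 9√10/20 ≈ 1.423 m/s.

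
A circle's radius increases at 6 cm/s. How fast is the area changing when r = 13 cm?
156π cm²/s

A = πr²
dA/dt = 2πr · dr/dt = 2π(13)(6) = 156π cm²/s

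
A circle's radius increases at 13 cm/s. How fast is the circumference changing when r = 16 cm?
26π cm/s

C = 2πr
dC/dt = 2π · dr/dt = 2π · 13 = 26π cm/s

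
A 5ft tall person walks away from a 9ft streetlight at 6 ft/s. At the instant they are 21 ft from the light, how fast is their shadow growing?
15/2 ft/s

By similar triangles: 9/(x+s) = 5/s
Solving: s = 5x/4
ds/dt = 5/4 · dx/dt = 5/4 · 6 = 15/2 ft/s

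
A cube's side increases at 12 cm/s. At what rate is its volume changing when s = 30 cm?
32400 cm³/s

V = s³
dV/dt = 3s² · ds/dt = 3·30²·12 = 32400 cm³/s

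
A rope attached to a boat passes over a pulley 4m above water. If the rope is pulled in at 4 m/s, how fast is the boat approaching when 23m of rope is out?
92√57/171 ≈ 4.062 m/s

rope² = x² + 4²
x = √(23² - 4²) = 3√57
dx/dt = (rope/x) · d(rope)/dt = (23/(3√57)) · (-4) = -92√57/171 m/s
The boat approaches at 92√57/171 ≈ 4.062 m/s.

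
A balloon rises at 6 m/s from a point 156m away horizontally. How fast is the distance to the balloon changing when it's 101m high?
606√34537/34537 ≈ 3.261 m/s

z² = 156² + y²
z = √(156² + 101²) = √34537
dz/dt = y/z · dy/dt = 101/√34537 · 6 = 606√34537/34537 ≈ 3.261 m/s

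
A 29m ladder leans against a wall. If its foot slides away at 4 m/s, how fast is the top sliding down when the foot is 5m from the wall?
5√51/51 ≈ 0.7001 m/s

x² + y² = 29²
2x·dx/dt + 2y·dy/dt = 0
dy/dt = -x/y · dx/dt = -5/(4√51) · 4 = -5√51/51 m/s
The top is descending at 5√51/51 ≈ 0.7001 m/s.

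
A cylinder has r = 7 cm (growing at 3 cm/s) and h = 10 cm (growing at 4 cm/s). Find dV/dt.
616π cm³/s

V = πr²h
dV/dt = 2πrh·dr/dt + πr²·dh/dt
= 2π(7)(10)(3) + π(7)²(4)
= 616π cm³/s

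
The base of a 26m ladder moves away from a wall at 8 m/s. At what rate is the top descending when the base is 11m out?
88√555/555 ≈ 3.735 m/s

x² + y² = 26²
2x·dx/dt + 2y·dy/dt = 0
dy/dt = -x/y · dx/dt = -11/√555 · 8 = -88√555/555 m/s
The top is descending at 88√555/555 ≈ 3.735 m/s.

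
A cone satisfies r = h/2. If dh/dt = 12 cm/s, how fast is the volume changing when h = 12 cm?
432π cm³/s

V = (1/3)π(h/2)²h = πh³/12
dV/dt = πh²/4 · 12
At h = 12: dV/dt = 432π cm³/s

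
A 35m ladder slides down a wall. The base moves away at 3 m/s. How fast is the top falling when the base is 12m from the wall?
36√1081/1081 ≈ 1.095 m/s

x² + y² = 35²
2x·dx/dt + 2y·dy/dt = 0
dy/dt = -x/y · dx/dt = -12/√1081 · 3 = -36√1081/1081 m/s
The top is descending at 36√1081/1081 ≈ 1.095 m/s.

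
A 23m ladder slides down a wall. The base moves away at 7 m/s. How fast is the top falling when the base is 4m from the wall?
28√57/171 ≈ 1.236 m/s

x² + y² = 23²
2x·dx/dt + 2y·dy/dt = 0
dy/dt = -x/y · dx/dt = -4/(3√57) · 7 = -28√57/171 m/s
The top is descending at 28√57/171 ≈ 1.236 m/s.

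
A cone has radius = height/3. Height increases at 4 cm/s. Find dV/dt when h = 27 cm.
324π cm³/s

V = (1/3)π(h/3)²h = πh³/27
dV/dt = πh²/9 · 4
At h = 27: dV/dt = 324π cm³/s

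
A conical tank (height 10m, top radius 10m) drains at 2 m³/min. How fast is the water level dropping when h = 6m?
1/(18π) ≈ 0.01768 m/min

r/h = 10/10, so r = h
V = (1/3)πr²h = (1/3)π(h)²h = (1/3)πh³
dV/dh = πh²
dh/dt = (dV/dt)/(dV/dh) = -2/(π·6²) = -1/(18π) m/min
The level is dropping at 1/(18π) ≈ 0.01768 m/min.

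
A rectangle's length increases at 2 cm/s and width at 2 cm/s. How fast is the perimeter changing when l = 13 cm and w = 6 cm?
8 cm/s

P = 2(l + w)
dP/dt = 2(dl/dt + dw/dt) = 2(2 + 2) = 8 cm/s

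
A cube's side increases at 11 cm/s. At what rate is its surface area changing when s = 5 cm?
660 cm²/s

A = 6s²
dA/dt = 12s · ds/dt = 12·5·11 = 660 cm²/s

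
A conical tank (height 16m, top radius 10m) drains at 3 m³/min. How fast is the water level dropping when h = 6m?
16/(75π) ≈ 0.06791 m/min

r/h = 10/16, so r = (5/8)h
V = (1/3)πr²h = (1/3)π((5/8)h)²h = (25/192)πh³
dV/dh = (25/64)πh²
dh/dt = (dV/dt)/(dV/dh) = -3/((25/64)π·6²) = -16/(75π) m/min
The level is dropping at 16/(75π) ≈ 0.06791 m/min.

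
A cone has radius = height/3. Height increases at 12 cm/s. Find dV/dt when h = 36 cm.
1728π cm³/s

V = (1/3)π(h/3)²h = πh³/27
dV/dt = πh²/9 · 12
At h = 36: dV/dt = 1728π cm³/s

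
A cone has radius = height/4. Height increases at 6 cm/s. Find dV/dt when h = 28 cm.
294π cm³/s

V = (1/3)π(h/4)²h = πh³/48
dV/dt = πh²/16 · 6
At h = 28: dV/dt = 294π cm³/s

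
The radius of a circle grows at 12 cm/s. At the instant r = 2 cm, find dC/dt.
24π cm/s

C = 2πr
dC/dt = 2π · dr/dt = 2π · 12 = 24π cm/s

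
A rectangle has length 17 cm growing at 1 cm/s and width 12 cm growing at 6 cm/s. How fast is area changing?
114 cm²/s

A = lw
dA/dt = w·dl/dt + l·dw/dt = 12·1 + 17·6 = 114 cm²/s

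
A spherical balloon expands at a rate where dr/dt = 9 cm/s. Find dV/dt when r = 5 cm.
900π cm³/s

V = (4/3)πr³
dV/dt = dV/dr · dr/dt = 4πr² · 9
At r = 5: dV/dt = 900π cm³/s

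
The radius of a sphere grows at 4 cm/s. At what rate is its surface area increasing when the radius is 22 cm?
704π cm²/s

S = 4πr²
dS/dt = dS/dr · dr/dt = 8πr · 4
At r = 22: dS/dt = 704π cm²/s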